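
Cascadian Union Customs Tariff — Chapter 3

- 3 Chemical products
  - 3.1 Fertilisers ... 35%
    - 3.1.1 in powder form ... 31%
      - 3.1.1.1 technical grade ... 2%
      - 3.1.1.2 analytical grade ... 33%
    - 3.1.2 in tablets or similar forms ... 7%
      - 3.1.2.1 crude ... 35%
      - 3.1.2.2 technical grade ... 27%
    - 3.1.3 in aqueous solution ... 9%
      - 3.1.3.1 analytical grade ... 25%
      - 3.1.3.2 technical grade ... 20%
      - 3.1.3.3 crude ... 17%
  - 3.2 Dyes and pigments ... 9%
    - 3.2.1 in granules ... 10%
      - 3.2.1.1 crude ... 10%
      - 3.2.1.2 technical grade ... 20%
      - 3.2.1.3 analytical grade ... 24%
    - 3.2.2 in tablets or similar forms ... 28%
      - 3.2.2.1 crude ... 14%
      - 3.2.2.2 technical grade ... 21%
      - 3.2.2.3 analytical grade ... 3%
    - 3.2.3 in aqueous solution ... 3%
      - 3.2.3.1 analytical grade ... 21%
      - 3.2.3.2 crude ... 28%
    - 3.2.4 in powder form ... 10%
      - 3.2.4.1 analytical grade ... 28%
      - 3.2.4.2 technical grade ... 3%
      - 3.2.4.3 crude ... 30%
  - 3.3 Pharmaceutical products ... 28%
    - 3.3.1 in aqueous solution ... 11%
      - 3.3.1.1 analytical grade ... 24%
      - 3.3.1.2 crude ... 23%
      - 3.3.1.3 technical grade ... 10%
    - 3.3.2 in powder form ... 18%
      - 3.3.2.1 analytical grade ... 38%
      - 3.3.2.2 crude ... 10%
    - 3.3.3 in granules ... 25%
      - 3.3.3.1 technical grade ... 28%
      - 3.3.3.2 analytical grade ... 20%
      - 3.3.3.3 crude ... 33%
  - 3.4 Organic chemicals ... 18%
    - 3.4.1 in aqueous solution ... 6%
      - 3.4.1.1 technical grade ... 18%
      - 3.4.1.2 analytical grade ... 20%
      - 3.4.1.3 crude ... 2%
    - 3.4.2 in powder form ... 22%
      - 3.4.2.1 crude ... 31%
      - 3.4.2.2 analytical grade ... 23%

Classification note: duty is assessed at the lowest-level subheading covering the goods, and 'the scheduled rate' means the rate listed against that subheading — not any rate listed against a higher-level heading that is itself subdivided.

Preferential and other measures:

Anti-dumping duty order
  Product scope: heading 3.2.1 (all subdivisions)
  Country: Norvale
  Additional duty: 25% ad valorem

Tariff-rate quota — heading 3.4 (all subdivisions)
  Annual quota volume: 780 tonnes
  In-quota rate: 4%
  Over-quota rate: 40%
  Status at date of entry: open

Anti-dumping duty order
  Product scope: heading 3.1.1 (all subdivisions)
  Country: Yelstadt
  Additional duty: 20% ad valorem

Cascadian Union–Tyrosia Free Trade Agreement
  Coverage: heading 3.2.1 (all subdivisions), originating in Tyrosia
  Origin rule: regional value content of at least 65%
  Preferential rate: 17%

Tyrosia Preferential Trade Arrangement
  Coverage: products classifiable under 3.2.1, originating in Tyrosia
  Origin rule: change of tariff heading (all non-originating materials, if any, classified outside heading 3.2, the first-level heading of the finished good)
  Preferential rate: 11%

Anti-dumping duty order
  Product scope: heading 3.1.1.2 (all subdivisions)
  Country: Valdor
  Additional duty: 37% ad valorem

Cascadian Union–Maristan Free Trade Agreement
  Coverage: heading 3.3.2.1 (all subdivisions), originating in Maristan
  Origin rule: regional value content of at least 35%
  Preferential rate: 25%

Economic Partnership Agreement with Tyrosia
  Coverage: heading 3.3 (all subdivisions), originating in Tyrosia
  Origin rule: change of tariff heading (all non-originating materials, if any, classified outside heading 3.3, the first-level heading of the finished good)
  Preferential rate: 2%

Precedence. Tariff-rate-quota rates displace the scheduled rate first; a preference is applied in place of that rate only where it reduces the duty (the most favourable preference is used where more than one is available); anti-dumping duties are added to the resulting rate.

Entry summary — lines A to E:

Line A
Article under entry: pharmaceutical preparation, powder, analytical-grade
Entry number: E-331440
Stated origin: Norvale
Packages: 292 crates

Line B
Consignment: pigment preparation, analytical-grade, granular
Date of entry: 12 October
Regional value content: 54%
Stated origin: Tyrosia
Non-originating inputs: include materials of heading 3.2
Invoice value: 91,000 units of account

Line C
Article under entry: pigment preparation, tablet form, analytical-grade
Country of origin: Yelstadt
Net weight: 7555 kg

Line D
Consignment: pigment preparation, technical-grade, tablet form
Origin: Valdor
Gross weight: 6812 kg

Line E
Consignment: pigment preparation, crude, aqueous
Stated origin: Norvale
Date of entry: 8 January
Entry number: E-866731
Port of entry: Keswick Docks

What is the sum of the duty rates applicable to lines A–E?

114%

Line A: pharmaceutical → 3.3; powder → 3.3.2; analytical-grade → 3.3.2.1. Scheduled 38%. No special measure applies. → 38%.
Line B: pigment → 3.2; granular → 3.2.1; analytical-grade → 3.2.1.3. Scheduled 24%. Tyrosia agreement on 3.2.1: RVC < 65%; Tyrosia agreement on 3.2.1: CTH not met; Tyrosia agreement on 3.3: 3.2.1.3 not covered. → 24%.
Line C: pigment → 3.2; tablet form → 3.2.2; analytical-grade → 3.2.2.3. Scheduled 3%. No special measure applies. → 3%.
Line D: pigment → 3.2; tablet form → 3.2.2; technical-grade → 3.2.2.2. Scheduled 21%. No special measure applies. → 21%.
Line E: pigment → 3.2; aqueous → 3.2.3; crude → 3.2.3.2. Scheduled 28%. No special measure applies. → 28%.
Sum: 38% + 24% + 3% + 21% + 28% = 114%.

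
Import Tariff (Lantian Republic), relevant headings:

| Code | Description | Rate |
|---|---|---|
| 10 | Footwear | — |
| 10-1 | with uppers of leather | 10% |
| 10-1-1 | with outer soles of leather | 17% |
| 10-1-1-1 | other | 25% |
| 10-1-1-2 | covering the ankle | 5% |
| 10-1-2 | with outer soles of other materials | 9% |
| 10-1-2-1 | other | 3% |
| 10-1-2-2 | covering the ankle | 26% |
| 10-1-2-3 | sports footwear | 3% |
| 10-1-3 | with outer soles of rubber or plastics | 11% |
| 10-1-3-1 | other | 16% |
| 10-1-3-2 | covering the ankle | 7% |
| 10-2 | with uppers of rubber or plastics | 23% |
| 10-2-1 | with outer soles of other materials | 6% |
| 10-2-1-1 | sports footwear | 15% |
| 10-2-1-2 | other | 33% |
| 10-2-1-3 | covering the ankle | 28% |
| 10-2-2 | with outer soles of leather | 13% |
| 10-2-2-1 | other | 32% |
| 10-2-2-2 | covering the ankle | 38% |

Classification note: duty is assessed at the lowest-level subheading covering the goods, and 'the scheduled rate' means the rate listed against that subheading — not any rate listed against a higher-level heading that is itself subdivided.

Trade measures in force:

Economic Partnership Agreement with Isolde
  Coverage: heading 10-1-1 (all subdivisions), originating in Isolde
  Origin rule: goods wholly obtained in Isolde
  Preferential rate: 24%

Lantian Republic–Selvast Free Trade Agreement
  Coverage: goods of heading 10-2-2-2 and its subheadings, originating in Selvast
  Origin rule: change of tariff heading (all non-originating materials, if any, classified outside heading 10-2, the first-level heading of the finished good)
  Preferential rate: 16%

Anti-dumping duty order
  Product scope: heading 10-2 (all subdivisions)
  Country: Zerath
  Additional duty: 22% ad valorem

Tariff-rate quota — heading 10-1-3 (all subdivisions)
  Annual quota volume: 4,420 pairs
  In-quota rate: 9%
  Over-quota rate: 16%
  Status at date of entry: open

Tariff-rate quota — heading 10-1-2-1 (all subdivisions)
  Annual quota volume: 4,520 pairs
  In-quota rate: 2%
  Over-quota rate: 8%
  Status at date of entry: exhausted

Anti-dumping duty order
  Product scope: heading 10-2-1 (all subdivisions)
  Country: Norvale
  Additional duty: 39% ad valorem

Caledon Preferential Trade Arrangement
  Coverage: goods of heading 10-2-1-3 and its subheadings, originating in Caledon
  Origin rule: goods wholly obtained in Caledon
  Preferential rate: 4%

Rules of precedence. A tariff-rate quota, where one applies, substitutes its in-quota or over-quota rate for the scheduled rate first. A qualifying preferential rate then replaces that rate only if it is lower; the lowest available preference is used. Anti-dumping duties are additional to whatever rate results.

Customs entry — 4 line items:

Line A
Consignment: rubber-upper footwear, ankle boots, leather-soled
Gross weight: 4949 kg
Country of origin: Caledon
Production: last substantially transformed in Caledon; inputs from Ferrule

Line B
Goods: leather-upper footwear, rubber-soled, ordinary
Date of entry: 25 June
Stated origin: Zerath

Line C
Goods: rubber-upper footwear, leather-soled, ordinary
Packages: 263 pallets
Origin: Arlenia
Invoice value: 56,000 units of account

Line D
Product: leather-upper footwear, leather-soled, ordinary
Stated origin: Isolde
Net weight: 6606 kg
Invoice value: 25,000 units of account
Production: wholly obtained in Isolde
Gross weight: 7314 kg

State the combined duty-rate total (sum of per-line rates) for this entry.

Line A: rubber-upper → 10-2; leather-soled → 10-2-2; ankle boots → 10-2-2-2. Scheduled 38%. Caledon agreement on 10-2-1-3: 10-2-2-2 not covered. → 38%.
Line B: leather-upper → 10-1; rubber-soled → 10-1-3; ordinary → 10-1-3-1. Scheduled 16%. quota on 10-1-3 open → in-quota 9%. → 9%.
Line C: rubber-upper → 10-2; leather-soled → 10-2-2; ordinary → 10-2-2-1. Scheduled 32%. No special measure applies. → 32%.
Line D: leather-upper → 10-1; leather-soled → 10-1-1; ordinary → 10-1-1-1. Scheduled 25%. Isolde agreement on 10-1-1: wholly obtained → 24% available; preferential 24%. → 24%.
Sum: 38% + 9% + 32% + 24% = 103%.

103%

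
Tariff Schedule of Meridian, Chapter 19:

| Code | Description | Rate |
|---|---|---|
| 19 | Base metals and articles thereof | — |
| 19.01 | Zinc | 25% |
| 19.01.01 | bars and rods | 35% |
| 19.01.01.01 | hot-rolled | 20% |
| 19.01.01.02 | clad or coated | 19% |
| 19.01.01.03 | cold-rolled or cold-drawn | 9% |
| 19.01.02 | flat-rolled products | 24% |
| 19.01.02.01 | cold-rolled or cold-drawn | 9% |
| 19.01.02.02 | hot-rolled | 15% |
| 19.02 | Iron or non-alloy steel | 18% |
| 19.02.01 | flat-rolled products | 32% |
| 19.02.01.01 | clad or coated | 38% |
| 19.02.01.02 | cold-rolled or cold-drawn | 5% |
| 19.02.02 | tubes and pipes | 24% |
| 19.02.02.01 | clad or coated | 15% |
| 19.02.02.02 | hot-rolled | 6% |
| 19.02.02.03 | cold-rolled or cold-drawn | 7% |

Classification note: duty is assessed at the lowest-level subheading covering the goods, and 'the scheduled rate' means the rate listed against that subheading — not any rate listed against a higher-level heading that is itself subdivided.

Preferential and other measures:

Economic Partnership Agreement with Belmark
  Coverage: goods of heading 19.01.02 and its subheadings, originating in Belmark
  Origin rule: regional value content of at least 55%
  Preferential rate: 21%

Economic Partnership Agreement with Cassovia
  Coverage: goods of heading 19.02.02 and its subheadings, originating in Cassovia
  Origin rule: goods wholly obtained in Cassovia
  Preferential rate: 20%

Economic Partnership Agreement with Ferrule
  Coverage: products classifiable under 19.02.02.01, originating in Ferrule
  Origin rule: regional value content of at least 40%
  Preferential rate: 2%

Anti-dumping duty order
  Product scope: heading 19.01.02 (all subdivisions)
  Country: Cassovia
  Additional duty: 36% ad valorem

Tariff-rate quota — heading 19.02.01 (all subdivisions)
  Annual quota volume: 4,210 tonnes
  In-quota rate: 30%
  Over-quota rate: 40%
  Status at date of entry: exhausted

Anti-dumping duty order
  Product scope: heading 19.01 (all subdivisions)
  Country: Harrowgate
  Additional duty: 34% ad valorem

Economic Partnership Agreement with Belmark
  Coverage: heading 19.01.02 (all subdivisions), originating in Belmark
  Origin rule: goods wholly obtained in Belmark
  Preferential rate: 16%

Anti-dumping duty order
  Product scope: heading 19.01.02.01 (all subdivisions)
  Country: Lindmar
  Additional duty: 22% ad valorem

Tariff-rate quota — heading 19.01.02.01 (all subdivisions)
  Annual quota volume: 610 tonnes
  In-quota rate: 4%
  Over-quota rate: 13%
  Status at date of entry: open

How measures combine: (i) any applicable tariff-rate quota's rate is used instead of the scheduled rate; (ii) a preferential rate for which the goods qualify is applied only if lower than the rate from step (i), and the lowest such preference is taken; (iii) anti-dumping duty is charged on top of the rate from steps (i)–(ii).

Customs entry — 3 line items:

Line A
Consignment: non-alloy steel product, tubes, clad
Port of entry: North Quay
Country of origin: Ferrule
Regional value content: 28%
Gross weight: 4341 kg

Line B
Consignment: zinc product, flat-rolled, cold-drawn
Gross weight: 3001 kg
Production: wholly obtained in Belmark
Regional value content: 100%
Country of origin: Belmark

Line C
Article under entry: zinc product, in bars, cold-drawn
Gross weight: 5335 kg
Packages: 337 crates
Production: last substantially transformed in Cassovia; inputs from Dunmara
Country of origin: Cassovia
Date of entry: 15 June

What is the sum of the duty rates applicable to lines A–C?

28%

Line A: non-alloy steel → 19.02; tubes → 19.02.02; clad → 19.02.02.01. Scheduled 15%. Ferrule agreement on 19.02.02.01: RVC < 40%. → 15%.
Line B: zinc → 19.01; flat-rolled → 19.01.02; cold-drawn → 19.01.02.01. Scheduled 9%. quota on 19.01.02.01 open → in-quota 4%; Belmark agreement on 19.01.02: RVC ≥ 55% → 21% available; Belmark agreement on 19.01.02: wholly obtained → 16% available; preference 16% not lower than 4% → no reduction. → 4%.
Line C: zinc → 19.01; in bars → 19.01.01; cold-drawn → 19.01.01.03. Scheduled 9%. Cassovia agreement on 19.02.02: 19.01.01.03 not covered. → 9%.
Sum: 15% + 4% + 9% = 28%.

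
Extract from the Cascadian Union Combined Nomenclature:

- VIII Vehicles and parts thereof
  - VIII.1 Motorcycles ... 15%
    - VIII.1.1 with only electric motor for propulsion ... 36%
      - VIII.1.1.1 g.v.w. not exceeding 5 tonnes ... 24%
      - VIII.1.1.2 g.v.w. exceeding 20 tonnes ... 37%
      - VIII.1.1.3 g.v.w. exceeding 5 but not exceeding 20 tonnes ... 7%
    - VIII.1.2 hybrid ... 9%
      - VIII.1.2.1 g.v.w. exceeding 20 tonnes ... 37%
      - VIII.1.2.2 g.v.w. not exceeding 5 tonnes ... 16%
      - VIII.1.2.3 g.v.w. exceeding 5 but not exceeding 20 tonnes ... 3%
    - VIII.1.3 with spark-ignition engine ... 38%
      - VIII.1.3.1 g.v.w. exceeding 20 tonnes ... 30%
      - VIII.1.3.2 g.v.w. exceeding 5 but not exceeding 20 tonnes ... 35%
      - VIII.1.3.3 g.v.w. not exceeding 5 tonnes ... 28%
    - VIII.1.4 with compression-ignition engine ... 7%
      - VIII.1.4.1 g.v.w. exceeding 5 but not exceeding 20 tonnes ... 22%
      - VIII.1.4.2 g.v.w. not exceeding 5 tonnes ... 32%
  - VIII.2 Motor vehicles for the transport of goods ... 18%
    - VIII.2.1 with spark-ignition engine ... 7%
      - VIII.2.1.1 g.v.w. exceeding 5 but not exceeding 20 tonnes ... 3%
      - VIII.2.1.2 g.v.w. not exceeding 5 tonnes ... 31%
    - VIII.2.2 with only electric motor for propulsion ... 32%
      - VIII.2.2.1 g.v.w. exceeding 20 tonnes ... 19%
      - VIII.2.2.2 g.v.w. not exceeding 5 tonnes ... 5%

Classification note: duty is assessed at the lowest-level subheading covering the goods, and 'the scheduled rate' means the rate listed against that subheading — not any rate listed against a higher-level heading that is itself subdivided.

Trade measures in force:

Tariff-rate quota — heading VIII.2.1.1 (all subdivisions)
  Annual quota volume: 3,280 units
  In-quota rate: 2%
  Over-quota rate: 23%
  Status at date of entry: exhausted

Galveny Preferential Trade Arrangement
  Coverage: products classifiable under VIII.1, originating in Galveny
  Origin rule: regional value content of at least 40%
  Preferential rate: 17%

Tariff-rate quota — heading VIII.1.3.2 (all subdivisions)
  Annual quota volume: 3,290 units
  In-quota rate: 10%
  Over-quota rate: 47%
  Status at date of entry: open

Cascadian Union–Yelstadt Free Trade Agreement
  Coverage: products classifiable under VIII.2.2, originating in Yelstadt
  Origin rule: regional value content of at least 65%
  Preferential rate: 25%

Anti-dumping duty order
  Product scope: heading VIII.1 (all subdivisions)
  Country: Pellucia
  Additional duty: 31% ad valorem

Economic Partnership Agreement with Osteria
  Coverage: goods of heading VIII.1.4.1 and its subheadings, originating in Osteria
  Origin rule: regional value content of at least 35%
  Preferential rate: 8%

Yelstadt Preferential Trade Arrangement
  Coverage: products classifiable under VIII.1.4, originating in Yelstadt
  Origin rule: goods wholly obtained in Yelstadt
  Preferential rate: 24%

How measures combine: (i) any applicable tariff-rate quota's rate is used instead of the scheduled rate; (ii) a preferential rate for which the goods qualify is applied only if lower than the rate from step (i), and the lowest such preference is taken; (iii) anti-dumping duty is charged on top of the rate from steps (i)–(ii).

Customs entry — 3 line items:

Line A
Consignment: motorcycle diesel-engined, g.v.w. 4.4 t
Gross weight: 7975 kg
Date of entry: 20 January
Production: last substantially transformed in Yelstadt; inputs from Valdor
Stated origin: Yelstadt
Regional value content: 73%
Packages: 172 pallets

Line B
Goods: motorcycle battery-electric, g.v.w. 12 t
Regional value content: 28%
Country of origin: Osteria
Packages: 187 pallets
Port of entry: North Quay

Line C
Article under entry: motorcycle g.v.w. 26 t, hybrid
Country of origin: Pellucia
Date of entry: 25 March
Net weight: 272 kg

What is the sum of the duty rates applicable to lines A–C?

107%

Line A: motorcycle → VIII.1; diesel-engined → VIII.1.4; g.v.w. 4.4 t → VIII.1.4.2. Scheduled 32%. Yelstadt agreement on VIII.2.2: VIII.1.4.2 not covered; Yelstadt agreement on VIII.1.4: not wholly obtained. → 32%.
Line B: motorcycle → VIII.1; battery-electric → VIII.1.1; g.v.w. 12 t → VIII.1.1.3. Scheduled 7%. Osteria agreement on VIII.1.4.1: VIII.1.1.3 not covered. → 7%.
Line C: motorcycle → VIII.1; hybrid → VIII.1.2; g.v.w. 26 t → VIII.1.2.1. Scheduled 37%. anti-dumping (Pellucia, VIII.1): +31%; total 37% + 31% = 68%. → 68%.
Sum: 32% + 7% + 68% = 107%.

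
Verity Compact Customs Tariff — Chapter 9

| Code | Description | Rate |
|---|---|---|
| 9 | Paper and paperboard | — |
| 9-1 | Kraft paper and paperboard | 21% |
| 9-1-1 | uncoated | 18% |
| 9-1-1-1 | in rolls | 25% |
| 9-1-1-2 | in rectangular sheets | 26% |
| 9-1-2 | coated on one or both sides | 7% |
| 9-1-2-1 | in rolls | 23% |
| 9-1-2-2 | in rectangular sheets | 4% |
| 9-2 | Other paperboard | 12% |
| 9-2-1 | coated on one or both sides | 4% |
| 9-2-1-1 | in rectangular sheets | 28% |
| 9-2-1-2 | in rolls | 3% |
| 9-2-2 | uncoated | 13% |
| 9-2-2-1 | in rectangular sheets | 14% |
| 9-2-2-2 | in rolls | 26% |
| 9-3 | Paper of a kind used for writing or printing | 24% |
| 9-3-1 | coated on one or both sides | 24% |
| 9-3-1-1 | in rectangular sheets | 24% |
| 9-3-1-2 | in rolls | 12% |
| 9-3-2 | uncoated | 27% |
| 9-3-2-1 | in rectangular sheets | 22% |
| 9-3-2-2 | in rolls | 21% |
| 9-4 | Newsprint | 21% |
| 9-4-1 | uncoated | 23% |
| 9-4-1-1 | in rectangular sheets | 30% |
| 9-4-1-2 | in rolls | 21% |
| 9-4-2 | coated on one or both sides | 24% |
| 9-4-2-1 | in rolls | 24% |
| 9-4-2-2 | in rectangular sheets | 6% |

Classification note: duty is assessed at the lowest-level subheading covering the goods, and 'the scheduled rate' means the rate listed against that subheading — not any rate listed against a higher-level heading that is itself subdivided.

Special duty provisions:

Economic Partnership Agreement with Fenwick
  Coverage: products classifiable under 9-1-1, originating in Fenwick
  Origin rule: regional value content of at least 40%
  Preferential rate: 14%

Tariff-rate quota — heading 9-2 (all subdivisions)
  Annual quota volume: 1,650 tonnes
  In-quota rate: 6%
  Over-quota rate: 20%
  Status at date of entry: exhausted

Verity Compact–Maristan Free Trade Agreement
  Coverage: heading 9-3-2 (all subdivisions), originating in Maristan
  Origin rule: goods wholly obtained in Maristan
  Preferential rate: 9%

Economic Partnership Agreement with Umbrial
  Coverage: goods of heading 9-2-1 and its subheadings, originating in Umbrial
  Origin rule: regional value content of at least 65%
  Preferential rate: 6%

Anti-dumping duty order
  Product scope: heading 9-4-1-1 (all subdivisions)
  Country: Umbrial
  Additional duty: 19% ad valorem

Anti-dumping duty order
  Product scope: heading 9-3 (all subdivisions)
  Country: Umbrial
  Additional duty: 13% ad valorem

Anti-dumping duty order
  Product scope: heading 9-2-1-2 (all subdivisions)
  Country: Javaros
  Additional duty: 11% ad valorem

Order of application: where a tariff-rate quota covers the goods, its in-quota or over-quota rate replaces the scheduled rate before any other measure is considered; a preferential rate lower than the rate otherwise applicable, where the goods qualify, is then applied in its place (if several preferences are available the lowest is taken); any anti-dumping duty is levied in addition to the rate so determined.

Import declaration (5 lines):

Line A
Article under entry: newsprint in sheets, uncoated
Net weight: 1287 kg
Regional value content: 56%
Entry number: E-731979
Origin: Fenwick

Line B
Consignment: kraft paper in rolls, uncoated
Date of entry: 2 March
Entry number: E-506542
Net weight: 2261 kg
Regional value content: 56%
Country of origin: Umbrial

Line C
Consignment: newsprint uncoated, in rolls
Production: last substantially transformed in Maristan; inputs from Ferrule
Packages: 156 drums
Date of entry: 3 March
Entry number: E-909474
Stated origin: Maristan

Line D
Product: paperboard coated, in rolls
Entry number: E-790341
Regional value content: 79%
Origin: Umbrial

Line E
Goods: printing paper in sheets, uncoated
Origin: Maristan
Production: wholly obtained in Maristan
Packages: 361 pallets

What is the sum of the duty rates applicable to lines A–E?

Line A: newsprint → 9-4; uncoated → 9-4-1; in sheets → 9-4-1-1. Scheduled 30%. Fenwick agreement on 9-1-1: 9-4-1-1 not covered. → 30%.
Line B: kraft paper → 9-1; uncoated → 9-1-1; in rolls → 9-1-1-1. Scheduled 25%. Umbrial agreement on 9-2-1: 9-1-1-1 not covered. → 25%.
Line C: newsprint → 9-4; uncoated → 9-4-1; in rolls → 9-4-1-2. Scheduled 21%. Maristan agreement on 9-3-2: 9-4-1-2 not covered. → 21%.
Line D: paperboard → 9-2; coated → 9-2-1; in rolls → 9-2-1-2. Scheduled 3%. quota on 9-2 exhausted → over-quota 20%; Umbrial agreement on 9-2-1: RVC ≥ 65% → 6% available; preferential 6%. → 6%.
Line E: printing paper → 9-3; uncoated → 9-3-2; in sheets → 9-3-2-1. Scheduled 22%. Maristan agreement on 9-3-2: wholly obtained → 9% available; preferential 9%. → 9%.
Sum: 30% + 25% + 21% + 6% + 9% = 91%.

91%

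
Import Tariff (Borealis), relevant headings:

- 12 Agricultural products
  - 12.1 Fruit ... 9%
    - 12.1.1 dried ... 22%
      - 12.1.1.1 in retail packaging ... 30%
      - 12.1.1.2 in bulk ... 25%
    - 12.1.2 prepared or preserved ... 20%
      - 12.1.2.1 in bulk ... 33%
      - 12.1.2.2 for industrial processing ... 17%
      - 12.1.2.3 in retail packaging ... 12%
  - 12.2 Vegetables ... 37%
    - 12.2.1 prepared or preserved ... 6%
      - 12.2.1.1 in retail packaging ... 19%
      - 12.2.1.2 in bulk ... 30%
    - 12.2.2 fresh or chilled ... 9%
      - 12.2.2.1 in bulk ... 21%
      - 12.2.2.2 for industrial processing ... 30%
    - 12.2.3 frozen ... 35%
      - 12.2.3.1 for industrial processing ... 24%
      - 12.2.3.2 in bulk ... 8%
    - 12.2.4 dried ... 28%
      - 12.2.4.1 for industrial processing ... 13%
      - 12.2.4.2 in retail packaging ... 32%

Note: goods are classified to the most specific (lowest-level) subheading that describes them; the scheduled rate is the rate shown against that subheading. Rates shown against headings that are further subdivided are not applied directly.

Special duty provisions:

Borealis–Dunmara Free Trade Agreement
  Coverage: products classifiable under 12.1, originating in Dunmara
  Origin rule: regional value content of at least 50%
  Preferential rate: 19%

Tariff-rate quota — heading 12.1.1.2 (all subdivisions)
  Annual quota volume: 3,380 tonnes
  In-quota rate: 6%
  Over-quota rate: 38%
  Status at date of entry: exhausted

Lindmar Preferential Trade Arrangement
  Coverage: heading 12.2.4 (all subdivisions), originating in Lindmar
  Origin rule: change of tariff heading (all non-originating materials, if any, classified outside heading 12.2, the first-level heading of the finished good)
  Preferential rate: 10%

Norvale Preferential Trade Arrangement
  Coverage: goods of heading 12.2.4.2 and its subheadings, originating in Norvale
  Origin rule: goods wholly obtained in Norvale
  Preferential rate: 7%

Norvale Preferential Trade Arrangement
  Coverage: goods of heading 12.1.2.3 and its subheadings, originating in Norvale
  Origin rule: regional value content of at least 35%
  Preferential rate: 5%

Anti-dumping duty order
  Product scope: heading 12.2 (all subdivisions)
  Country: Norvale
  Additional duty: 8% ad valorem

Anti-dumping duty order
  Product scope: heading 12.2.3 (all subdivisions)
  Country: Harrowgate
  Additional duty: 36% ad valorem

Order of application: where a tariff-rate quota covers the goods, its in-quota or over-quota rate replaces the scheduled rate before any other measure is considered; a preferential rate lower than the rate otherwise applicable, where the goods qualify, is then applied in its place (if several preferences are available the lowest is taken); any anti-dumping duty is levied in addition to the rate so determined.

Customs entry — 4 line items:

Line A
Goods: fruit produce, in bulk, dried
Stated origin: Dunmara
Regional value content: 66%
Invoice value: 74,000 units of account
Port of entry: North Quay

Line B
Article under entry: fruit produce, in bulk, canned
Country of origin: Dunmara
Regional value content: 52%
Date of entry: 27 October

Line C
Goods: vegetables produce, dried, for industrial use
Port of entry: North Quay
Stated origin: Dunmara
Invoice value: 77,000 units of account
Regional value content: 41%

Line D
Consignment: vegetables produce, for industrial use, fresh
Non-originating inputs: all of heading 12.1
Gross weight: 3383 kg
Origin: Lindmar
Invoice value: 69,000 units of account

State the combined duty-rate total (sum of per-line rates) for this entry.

81%

Line A: fruit → 12.1; dried → 12.1.1; in bulk → 12.1.1.2. Scheduled 25%. quota on 12.1.1.2 exhausted → over-quota 38%; Dunmara agreement on 12.1: RVC ≥ 50% → 19% available; preferential 19%. → 19%.
Line B: fruit → 12.1; canned → 12.1.2; in bulk → 12.1.2.1. Scheduled 33%. Dunmara agreement on 12.1: RVC ≥ 50% → 19% available; preferential 19%. → 19%.
Line C: vegetables → 12.2; dried → 12.2.4; for industrial use → 12.2.4.1. Scheduled 13%. Dunmara agreement on 12.1: 12.2.4.1 not covered. → 13%.
Line D: vegetables → 12.2; fresh → 12.2.2; for industrial use → 12.2.2.2. Scheduled 30%. Lindmar agreement on 12.2.4: 12.2.2.2 not covered. → 30%.
Sum: 19% + 19% + 13% + 30% = 81%.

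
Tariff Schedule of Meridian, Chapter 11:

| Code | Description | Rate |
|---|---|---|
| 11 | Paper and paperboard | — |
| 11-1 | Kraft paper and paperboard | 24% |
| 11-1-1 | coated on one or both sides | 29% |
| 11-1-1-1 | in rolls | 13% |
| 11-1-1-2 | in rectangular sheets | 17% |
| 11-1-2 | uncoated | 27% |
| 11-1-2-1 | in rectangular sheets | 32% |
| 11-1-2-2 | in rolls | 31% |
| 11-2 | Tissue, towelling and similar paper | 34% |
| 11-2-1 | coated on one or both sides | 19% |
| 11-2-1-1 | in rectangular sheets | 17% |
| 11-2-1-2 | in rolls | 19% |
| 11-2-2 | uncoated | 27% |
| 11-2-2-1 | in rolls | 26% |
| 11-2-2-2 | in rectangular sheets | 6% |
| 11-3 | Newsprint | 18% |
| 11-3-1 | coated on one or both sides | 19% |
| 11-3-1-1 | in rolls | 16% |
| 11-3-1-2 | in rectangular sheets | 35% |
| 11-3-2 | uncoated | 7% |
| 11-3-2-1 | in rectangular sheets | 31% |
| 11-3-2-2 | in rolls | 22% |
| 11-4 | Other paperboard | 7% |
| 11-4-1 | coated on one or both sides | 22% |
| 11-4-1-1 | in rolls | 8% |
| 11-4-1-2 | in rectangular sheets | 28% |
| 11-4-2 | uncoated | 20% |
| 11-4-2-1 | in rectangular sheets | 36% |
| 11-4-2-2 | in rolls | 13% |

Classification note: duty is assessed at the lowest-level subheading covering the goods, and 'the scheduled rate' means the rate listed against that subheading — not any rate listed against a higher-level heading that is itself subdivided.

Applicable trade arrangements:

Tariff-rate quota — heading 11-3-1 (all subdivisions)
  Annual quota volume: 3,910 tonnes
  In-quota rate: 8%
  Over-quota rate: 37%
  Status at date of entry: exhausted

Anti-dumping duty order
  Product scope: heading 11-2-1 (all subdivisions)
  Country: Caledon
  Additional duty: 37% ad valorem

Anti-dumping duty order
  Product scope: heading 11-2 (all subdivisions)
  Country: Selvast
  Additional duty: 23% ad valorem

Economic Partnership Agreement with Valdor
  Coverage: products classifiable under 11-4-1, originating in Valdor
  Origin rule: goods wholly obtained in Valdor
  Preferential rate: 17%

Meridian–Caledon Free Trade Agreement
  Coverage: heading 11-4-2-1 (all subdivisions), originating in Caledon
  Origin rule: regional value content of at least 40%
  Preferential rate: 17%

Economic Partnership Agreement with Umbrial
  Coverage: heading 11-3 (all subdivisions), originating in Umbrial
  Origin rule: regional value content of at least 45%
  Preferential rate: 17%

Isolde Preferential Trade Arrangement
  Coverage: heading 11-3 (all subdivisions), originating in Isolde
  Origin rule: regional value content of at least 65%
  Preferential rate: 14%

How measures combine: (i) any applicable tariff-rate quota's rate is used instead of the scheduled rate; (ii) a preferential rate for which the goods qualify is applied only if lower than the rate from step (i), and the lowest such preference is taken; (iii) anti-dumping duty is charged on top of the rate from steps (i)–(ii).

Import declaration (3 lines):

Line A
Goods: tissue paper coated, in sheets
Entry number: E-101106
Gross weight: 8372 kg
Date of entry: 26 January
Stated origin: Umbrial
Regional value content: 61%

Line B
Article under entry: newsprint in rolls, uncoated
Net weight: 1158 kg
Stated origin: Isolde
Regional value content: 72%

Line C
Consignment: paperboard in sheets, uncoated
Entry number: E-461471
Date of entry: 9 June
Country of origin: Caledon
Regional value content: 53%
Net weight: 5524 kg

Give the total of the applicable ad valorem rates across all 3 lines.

Line A: tissue paper → 11-2; coated → 11-2-1; in sheets → 11-2-1-1. Scheduled 17%. Umbrial agreement on 11-3: 11-2-1-1 not covered. → 17%.
Line B: newsprint → 11-3; uncoated → 11-3-2; in rolls → 11-3-2-2. Scheduled 22%. Isolde agreement on 11-3: RVC ≥ 65% → 14% available; preferential 14%. → 14%.
Line C: paperboard → 11-4; uncoated → 11-4-2; in sheets → 11-4-2-1. Scheduled 36%. Caledon agreement on 11-4-2-1: RVC ≥ 40% → 17% available; preferential 17%. → 17%.
Sum: 17% + 14% + 17% = 48%.

48%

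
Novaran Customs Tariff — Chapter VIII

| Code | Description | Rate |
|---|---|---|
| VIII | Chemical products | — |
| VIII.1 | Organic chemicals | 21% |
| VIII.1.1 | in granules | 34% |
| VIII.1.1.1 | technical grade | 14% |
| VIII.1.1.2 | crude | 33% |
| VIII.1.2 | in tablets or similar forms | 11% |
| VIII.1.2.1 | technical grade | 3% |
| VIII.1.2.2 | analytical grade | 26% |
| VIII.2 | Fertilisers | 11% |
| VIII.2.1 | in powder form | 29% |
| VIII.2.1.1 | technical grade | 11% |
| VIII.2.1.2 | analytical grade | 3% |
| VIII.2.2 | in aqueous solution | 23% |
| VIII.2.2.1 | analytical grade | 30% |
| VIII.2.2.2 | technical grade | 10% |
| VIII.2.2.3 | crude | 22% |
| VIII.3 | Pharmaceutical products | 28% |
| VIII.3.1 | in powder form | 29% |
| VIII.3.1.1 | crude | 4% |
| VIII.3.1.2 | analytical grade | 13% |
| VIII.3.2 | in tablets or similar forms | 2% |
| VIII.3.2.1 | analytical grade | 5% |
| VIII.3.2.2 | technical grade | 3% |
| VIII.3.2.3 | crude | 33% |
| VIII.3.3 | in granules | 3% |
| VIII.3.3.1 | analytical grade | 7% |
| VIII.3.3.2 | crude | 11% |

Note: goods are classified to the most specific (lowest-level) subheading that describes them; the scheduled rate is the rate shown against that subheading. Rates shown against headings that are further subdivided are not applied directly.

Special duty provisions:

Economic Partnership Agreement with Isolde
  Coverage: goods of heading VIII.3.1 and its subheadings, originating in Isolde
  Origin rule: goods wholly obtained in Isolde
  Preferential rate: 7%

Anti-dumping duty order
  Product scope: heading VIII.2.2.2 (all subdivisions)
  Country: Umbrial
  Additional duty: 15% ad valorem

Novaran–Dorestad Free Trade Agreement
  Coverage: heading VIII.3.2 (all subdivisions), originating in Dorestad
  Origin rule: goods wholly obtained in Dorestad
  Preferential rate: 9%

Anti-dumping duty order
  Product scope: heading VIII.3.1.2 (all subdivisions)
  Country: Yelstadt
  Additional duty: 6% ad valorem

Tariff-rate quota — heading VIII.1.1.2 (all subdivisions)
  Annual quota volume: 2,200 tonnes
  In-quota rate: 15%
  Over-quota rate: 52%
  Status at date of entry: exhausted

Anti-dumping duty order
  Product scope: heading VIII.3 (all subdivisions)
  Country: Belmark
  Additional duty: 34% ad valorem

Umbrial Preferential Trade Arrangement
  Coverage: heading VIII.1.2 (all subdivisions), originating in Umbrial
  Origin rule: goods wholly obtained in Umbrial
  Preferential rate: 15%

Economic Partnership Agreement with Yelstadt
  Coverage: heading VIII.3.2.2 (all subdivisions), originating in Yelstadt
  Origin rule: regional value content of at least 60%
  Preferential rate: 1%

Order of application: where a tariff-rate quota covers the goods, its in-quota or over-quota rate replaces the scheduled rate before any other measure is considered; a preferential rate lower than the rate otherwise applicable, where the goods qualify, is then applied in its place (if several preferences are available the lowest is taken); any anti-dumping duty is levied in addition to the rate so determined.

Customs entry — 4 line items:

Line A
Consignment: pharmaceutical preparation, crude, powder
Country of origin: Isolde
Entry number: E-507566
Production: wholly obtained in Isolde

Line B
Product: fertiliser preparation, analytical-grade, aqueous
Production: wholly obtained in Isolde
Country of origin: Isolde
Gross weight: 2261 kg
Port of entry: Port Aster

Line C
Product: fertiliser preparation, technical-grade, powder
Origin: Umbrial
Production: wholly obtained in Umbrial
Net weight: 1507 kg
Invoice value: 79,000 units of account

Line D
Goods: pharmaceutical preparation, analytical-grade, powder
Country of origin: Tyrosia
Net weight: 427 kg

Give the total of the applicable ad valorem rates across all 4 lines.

Line A: pharmaceutical → VIII.3; powder → VIII.3.1; crude → VIII.3.1.1. Scheduled 4%. Isolde agreement on VIII.3.1: wholly obtained → 7% available; preference 7% not lower than 4% → no reduction. → 4%.
Line B: fertiliser → VIII.2; aqueous → VIII.2.2; analytical-grade → VIII.2.2.1. Scheduled 30%. Isolde agreement on VIII.3.1: VIII.2.2.1 not covered. → 30%.
Line C: fertiliser → VIII.2; powder → VIII.2.1; technical-grade → VIII.2.1.1. Scheduled 11%. Umbrial agreement on VIII.1.2: VIII.2.1.1 not covered. → 11%.
Line D: pharmaceutical → VIII.3; powder → VIII.3.1; analytical-grade → VIII.3.1.2. Scheduled 13%. No special measure applies. → 13%.
Sum: 4% + 30% + 11% + 13% = 58%.

58%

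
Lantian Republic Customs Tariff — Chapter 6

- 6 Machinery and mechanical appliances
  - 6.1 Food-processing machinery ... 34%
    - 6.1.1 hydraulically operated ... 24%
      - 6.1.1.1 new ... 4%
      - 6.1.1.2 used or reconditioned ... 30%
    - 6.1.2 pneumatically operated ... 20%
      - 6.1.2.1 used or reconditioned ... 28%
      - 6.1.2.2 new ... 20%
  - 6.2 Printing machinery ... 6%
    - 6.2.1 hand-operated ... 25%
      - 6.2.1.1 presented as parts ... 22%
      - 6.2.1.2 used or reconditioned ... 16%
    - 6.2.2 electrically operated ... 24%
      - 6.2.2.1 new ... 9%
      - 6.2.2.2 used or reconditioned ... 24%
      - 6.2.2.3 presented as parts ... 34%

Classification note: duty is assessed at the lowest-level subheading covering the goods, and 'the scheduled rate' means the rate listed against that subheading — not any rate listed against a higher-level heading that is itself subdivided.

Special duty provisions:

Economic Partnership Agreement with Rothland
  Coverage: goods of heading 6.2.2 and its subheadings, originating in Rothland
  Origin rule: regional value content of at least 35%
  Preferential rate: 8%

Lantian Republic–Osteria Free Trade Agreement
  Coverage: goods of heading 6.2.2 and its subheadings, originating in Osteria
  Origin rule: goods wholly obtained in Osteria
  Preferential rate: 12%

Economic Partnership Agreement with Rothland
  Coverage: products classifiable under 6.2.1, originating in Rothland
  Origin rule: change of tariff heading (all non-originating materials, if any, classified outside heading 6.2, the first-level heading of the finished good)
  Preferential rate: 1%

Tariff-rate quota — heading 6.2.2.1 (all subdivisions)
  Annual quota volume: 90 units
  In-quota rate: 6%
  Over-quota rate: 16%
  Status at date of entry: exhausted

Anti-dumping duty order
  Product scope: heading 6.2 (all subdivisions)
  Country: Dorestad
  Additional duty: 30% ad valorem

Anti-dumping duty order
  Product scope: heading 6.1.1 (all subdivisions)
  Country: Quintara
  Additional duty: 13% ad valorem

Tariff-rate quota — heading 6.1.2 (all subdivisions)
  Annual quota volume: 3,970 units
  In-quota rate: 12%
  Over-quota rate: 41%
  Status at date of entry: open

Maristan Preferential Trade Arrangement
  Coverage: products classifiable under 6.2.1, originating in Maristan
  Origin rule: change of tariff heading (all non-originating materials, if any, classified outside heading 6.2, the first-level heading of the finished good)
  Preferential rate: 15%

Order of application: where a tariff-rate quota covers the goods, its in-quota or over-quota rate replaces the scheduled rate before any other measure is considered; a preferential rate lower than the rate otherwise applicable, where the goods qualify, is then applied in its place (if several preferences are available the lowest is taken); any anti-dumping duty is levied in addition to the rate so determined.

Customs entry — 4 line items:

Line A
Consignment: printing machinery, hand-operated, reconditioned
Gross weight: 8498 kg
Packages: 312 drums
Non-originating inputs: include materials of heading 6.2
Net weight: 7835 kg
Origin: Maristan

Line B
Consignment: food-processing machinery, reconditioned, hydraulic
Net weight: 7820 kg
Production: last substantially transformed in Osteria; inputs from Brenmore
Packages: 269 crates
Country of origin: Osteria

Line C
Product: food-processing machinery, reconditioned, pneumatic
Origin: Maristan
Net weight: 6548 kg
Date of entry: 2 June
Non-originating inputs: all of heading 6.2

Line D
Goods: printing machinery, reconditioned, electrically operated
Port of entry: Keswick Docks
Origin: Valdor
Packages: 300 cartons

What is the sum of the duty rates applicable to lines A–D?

82%

Line A: printing → 6.2; hand-operated → 6.2.1; reconditioned → 6.2.1.2. Scheduled 16%. Maristan agreement on 6.2.1: CTH not met. → 16%.
Line B: food-processing → 6.1; hydraulic → 6.1.1; reconditioned → 6.1.1.2. Scheduled 30%. Osteria agreement on 6.2.2: 6.1.1.2 not covered. → 30%.
Line C: food-processing → 6.1; pneumatic → 6.1.2; reconditioned → 6.1.2.1. Scheduled 28%. quota on 6.1.2 open → in-quota 12%; Maristan agreement on 6.2.1: 6.1.2.1 not covered. → 12%.
Line D: printing → 6.2; electrically operated → 6.2.2; reconditioned → 6.2.2.2. Scheduled 24%. No special measure applies. → 24%.
Sum: 16% + 30% + 12% + 24% = 82%.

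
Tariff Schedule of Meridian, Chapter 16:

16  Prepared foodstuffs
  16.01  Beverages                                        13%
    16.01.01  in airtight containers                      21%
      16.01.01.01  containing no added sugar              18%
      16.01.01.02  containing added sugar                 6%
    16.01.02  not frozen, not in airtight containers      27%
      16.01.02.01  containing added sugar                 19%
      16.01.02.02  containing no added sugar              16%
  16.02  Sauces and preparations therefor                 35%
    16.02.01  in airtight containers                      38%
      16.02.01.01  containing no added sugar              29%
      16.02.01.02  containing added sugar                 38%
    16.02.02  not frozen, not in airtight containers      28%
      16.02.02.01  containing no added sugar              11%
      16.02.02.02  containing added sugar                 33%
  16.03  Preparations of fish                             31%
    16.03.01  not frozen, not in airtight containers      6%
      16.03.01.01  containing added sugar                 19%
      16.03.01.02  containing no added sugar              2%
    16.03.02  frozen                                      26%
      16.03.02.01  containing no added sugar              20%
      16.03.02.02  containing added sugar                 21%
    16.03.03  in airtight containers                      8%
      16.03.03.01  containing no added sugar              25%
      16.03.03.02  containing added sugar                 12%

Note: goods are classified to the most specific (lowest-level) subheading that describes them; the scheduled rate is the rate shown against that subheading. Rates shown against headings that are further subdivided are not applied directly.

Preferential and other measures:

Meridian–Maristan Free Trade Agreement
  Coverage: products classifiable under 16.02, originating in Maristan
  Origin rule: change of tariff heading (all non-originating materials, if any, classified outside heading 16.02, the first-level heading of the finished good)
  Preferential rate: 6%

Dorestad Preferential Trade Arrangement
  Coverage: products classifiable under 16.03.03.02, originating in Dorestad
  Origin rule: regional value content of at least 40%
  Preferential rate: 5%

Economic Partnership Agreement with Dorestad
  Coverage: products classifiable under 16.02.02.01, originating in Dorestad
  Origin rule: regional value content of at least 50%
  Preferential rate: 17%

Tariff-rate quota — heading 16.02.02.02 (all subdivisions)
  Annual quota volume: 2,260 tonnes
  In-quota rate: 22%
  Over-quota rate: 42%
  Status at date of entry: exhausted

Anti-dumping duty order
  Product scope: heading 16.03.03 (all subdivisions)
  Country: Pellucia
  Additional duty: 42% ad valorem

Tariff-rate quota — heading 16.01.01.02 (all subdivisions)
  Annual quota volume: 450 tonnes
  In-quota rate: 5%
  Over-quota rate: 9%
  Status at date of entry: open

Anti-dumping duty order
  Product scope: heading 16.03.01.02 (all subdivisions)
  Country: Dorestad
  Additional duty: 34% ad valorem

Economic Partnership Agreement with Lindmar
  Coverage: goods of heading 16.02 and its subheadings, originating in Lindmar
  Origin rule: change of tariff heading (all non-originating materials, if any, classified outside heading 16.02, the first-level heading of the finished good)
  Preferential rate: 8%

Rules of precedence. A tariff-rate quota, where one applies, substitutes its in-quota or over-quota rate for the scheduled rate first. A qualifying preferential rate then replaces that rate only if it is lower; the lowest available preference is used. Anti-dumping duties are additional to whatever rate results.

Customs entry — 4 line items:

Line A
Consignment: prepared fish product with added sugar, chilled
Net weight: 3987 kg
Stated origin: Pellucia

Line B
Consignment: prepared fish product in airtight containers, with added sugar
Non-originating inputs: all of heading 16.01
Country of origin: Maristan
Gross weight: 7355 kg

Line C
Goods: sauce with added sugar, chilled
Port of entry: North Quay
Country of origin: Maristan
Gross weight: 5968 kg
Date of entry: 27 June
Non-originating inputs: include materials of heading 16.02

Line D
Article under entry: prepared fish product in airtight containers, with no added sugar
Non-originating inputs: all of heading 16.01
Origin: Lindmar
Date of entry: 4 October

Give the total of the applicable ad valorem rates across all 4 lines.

98%

Line A: prepared fish product → 16.03; chilled → 16.03.01; with added sugar → 16.03.01.01. Scheduled 19%. No special measure applies. → 19%.
Line B: prepared fish product → 16.03; in airtight containers → 16.03.03; with added sugar → 16.03.03.02. Scheduled 12%. Maristan agreement on 16.02: 16.03.03.02 not covered. → 12%.
Line C: sauce → 16.02; chilled → 16.02.02; with added sugar → 16.02.02.02. Scheduled 33%. quota on 16.02.02.02 exhausted → over-quota 42%; Maristan agreement on 16.02: CTH not met. → 42%.
Line D: prepared fish product → 16.03; in airtight containers → 16.03.03; with no added sugar → 16.03.03.01. Scheduled 25%. Lindmar agreement on 16.02: 16.03.03.01 not covered. → 25%.
Sum: 19% + 12% + 42% + 25% = 98%.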